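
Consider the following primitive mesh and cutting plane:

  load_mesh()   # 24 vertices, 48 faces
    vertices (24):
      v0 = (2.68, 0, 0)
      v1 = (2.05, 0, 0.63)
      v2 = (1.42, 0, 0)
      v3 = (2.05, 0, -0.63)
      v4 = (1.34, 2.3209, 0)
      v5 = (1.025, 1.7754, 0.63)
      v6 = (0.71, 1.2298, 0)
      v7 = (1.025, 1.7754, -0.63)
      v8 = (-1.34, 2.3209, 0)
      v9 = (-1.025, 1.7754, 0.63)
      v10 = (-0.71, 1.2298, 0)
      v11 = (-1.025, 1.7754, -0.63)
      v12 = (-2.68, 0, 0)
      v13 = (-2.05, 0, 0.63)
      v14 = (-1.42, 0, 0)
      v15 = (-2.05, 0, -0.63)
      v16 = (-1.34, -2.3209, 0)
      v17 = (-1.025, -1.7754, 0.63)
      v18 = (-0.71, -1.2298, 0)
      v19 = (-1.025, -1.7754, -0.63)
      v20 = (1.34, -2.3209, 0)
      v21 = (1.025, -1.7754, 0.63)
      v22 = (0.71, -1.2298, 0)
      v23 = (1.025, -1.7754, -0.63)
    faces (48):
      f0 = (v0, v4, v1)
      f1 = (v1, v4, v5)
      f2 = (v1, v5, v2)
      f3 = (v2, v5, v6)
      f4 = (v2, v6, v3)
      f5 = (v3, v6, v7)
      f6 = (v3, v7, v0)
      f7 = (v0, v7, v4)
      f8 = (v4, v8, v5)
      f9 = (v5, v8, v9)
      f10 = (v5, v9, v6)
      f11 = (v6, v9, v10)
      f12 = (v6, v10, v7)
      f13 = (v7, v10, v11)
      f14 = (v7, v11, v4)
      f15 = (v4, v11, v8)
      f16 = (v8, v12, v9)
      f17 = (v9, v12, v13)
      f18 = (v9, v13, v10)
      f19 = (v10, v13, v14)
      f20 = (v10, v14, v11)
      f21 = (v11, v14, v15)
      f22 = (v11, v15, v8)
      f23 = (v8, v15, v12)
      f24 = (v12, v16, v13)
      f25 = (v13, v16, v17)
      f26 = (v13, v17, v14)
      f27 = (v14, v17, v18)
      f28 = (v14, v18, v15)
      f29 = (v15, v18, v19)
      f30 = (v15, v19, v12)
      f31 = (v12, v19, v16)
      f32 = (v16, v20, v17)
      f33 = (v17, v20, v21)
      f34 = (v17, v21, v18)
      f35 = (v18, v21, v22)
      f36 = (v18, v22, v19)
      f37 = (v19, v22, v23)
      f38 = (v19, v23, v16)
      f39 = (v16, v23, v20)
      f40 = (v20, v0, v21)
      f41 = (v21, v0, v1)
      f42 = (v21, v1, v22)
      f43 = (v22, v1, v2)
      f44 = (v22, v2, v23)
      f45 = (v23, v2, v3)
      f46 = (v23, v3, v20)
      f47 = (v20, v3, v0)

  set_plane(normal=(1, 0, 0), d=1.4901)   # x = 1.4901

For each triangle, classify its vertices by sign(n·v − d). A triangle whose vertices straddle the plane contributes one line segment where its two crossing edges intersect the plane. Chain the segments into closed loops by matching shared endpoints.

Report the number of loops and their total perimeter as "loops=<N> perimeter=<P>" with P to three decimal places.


Straddling triangles (14 of 48):
  (v0,v4,v1) [+-+] → (1.4901, 2.06092, 0)–(1.4901, 1.83024, 0.133187)  len=0.2664
  (v1,v4,v5) [+--] → (1.4901, 1.83024, 0.133187)–(1.4901, 0.969801, 0.63)  len=0.9936
  (v1,v5,v2) [+--] → (1.4901, 0.969801, 0.63)–(1.4901, 0, 0.0701)  len=1.1198
  (v2,v6,v3) [--+] → (1.4901, 0.513854, -0.366763)–(1.4901, 0, -0.0701)  len=0.5933
  (v3,v6,v7) [+--] → (1.4901, 0.513854, -0.366763)–(1.4901, 0.969801, -0.63)  len=0.5265
  (v3,v7,v0) [+-+] → (1.4901, 0.969801, -0.63)–(1.4901, 1.27646, -0.452953)  len=0.3541
  (v0,v7,v4) [+--] → (1.4901, 1.27646, -0.452953)–(1.4901, 2.06092, 0)  len=0.9058
  (v20,v0,v21) [-+-] → (1.4901, -2.06092, 0)–(1.4901, -1.27646, 0.452953)  len=0.9058
  (v21,v0,v1) [-++] → (1.4901, -1.27646, 0.452953)–(1.4901, -0.969801, 0.63)  len=0.3541
  (v21,v1,v22) [-+-] → (1.4901, -0.969801, 0.63)–(1.4901, -0.513854, 0.366763)  len=0.5265
  (v22,v1,v2) [-+-] → (1.4901, -0.513854, 0.366763)–(1.4901, 0, 0.0701)  len=0.5933
  (v23,v2,v3) [--+] → (1.4901, 0, -0.0701)–(1.4901, -0.969801, -0.63)  len=1.1198
  (v23,v3,v20) [-+-] → (1.4901, -0.969801, -0.63)–(1.4901, -1.83024, -0.133187)  len=0.9936
  (v20,v3,v0) [-++] → (1.4901, -1.83024, -0.133187)–(1.4901, -2.06092, 0)  len=0.2664

Chained into 1 loop(s):
  loop 1: 14 segments, perimeter = 9.5191
Total perimeter = 9.519

loops=1 perimeter=9.519


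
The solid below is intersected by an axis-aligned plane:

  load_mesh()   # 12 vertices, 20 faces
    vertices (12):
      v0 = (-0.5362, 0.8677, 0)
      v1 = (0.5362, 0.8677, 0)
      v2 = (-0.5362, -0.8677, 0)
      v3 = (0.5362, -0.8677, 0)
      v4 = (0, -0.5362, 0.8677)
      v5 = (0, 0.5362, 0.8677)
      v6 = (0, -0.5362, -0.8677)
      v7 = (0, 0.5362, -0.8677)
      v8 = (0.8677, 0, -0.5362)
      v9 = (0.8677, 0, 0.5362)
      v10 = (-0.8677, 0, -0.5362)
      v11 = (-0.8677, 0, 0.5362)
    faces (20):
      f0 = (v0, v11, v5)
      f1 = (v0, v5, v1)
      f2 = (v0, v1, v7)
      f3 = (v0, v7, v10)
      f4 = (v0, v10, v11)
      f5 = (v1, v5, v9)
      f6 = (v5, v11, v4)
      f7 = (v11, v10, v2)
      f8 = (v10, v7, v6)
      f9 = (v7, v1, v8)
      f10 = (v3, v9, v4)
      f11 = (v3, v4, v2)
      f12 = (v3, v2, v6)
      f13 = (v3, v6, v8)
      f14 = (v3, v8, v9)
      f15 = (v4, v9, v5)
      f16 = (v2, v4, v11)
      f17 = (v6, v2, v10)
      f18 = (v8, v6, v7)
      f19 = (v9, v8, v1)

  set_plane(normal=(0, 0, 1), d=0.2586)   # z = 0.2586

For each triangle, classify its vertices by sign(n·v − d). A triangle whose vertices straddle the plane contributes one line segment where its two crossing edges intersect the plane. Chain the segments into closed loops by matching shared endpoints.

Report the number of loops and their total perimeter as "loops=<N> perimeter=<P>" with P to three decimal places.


loops=1 perimeter=5.238

Straddling triangles (10 of 20):
  (v0,v11,v5) [-++] → (-0.696077, 0.449223, 0.2586)–(-0.376397, 0.768903, 0.2586)  len=0.4521
  (v0,v5,v1) [-+-] → (-0.376397, 0.768903, 0.2586)–(0.376397, 0.768903, 0.2586)  len=0.7528
  (v0,v10,v11) [--+] → (-0.8677, 0, 0.2586)–(-0.696077, 0.449223, 0.2586)  len=0.4809
  (v1,v5,v9) [-++] → (0.376397, 0.768903, 0.2586)–(0.696077, 0.449223, 0.2586)  len=0.4521
  (v11,v10,v2) [+--] → (-0.8677, 0, 0.2586)–(-0.696077, -0.449223, 0.2586)  len=0.4809
  (v3,v9,v4) [-++] → (0.696077, -0.449223, 0.2586)–(0.376397, -0.768903, 0.2586)  len=0.4521
  (v3,v4,v2) [-+-] → (0.376397, -0.768903, 0.2586)–(-0.376397, -0.768903, 0.2586)  len=0.7528
  (v3,v8,v9) [--+] → (0.8677, 0, 0.2586)–(0.696077, -0.449223, 0.2586)  len=0.4809
  (v2,v4,v11) [-++] → (-0.376397, -0.768903, 0.2586)–(-0.696077, -0.449223, 0.2586)  len=0.4521
  (v9,v8,v1) [+--] → (0.8677, 0, 0.2586)–(0.696077, 0.449223, 0.2586)  len=0.4809

Chained into 1 loop(s):
  loop 1: 10 segments, perimeter = 5.2375
Total perimeter = 5.238


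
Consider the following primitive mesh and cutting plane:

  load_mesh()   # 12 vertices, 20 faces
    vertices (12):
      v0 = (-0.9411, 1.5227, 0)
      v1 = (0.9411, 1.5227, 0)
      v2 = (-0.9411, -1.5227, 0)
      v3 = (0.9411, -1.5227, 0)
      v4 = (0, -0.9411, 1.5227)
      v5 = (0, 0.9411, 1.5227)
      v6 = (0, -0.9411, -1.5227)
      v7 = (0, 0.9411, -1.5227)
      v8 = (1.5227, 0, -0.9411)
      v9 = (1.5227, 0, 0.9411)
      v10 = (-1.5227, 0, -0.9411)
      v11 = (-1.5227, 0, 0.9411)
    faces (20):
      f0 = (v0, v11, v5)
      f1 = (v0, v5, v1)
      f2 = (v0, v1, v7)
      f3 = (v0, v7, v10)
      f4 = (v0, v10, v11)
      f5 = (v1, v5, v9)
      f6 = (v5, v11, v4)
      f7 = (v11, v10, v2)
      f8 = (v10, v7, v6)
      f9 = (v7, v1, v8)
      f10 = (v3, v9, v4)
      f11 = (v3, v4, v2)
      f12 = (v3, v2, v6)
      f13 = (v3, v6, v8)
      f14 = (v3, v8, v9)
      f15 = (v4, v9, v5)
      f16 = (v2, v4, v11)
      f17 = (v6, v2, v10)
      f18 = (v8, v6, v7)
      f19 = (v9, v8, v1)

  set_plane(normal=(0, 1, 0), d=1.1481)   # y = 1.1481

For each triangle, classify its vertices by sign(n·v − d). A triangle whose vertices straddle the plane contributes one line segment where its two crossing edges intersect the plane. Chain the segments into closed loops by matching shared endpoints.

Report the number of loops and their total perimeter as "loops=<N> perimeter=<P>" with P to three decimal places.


Straddling triangles (8 of 20):
  (v0,v11,v5) [+--] → (-1.08418, 1.1481, 0.23152)–(-0.334951, 1.1481, 0.980749)  len=1.0596
  (v0,v5,v1) [+-+] → (-0.334951, 1.1481, 0.980749)–(0.334951, 1.1481, 0.980749)  len=0.6699
  (v0,v1,v7) [++-] → (0.334951, 1.1481, -0.980749)–(-0.334951, 1.1481, -0.980749)  len=0.6699
  (v0,v7,v10) [+--] → (-0.334951, 1.1481, -0.980749)–(-1.08418, 1.1481, -0.23152)  len=1.0596
  (v0,v10,v11) [+--] → (-1.08418, 1.1481, -0.23152)–(-1.08418, 1.1481, 0.23152)  len=0.4630
  (v1,v5,v9) [+--] → (0.334951, 1.1481, 0.980749)–(1.08418, 1.1481, 0.23152)  len=1.0596
  (v7,v1,v8) [-+-] → (0.334951, 1.1481, -0.980749)–(1.08418, 1.1481, -0.23152)  len=1.0596
  (v9,v8,v1) [--+] → (1.08418, 1.1481, -0.23152)–(1.08418, 1.1481, 0.23152)  len=0.4630

Chained into 1 loop(s):
  loop 1: 8 segments, perimeter = 6.5042
Total perimeter = 6.504

loops=1 perimeter=6.504


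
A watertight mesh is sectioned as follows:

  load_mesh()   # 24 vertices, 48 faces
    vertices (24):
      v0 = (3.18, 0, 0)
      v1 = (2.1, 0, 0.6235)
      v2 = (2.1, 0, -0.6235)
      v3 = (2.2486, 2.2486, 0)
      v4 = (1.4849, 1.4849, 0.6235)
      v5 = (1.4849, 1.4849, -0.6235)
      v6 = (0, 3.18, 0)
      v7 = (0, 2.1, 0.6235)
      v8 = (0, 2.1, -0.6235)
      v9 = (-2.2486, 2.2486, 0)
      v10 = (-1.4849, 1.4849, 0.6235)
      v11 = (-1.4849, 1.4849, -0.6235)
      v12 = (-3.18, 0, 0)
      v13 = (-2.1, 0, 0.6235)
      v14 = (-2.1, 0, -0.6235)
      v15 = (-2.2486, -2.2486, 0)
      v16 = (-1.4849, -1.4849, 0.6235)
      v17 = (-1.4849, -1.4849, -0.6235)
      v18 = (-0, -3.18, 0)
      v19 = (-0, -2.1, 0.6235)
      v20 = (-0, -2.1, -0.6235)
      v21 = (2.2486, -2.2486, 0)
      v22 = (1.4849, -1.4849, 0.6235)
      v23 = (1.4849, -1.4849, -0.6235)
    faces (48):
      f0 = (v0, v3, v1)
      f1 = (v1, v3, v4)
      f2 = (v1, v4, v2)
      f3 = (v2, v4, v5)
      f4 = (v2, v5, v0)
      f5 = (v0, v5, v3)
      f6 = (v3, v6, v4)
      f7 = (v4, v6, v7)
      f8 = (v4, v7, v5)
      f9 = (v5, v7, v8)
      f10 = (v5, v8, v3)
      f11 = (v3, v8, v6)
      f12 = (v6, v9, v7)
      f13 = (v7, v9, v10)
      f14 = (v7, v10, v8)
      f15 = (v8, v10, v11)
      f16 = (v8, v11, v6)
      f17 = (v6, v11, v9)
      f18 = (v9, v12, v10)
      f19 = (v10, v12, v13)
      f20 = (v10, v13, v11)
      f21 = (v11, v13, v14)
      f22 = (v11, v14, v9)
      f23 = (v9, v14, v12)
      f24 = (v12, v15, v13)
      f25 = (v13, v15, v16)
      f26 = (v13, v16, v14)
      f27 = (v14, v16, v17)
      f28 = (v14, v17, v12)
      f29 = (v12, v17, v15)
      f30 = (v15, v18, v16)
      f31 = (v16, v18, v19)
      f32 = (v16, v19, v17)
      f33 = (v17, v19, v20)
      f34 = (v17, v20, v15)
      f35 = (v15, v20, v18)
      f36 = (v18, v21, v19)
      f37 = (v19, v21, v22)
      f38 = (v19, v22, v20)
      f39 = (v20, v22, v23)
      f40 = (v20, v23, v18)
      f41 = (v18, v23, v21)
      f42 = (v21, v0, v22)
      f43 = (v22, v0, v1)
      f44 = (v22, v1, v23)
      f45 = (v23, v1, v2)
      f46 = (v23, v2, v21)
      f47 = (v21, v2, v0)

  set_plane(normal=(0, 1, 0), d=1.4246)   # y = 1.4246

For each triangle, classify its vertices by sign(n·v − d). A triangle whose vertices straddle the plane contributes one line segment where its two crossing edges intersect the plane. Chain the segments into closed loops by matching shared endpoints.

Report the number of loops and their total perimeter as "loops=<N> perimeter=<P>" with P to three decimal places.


loops=2 perimeter=7.482

Straddling triangles (12 of 48):
  (v0,v3,v1) [-+-] → (2.58991, 1.4246, 0)–(2.19415, 1.4246, 0.228482)  len=0.4570
  (v1,v3,v4) [-++] → (2.19415, 1.4246, 0.228482)–(1.50988, 1.4246, 0.6235)  len=0.7901
  (v1,v4,v2) [-+-] → (1.50988, 1.4246, 0.6235)–(1.50988, 1.4246, 0.572861)  len=0.0506
  (v2,v4,v5) [-++] → (1.50988, 1.4246, 0.572861)–(1.50988, 1.4246, -0.6235)  len=1.1964
  (v2,v5,v0) [-+-] → (1.50988, 1.4246, -0.6235)–(1.55374, 1.4246, -0.59818)  len=0.0506
  (v0,v5,v3) [-++] → (1.55374, 1.4246, -0.59818)–(2.58991, 1.4246, 0)  len=1.1964
  (v9,v12,v10) [+-+] → (-2.58991, 1.4246, 0)–(-1.55374, 1.4246, 0.59818)  len=1.1964
  (v10,v12,v13) [+--] → (-1.55374, 1.4246, 0.59818)–(-1.50988, 1.4246, 0.6235)  len=0.0506
  (v10,v13,v11) [+-+] → (-1.50988, 1.4246, 0.6235)–(-1.50988, 1.4246, -0.572861)  len=1.1964
  (v11,v13,v14) [+--] → (-1.50988, 1.4246, -0.572861)–(-1.50988, 1.4246, -0.6235)  len=0.0506
  (v11,v14,v9) [+-+] → (-1.50988, 1.4246, -0.6235)–(-2.19415, 1.4246, -0.228482)  len=0.7901
  (v9,v14,v12) [+--] → (-2.19415, 1.4246, -0.228482)–(-2.58991, 1.4246, 0)  len=0.4570

Chained into 2 loop(s):
  loop 1: 6 segments, perimeter = 3.7412
  loop 2: 6 segments, perimeter = 3.7412
Total perimeter = 7.482


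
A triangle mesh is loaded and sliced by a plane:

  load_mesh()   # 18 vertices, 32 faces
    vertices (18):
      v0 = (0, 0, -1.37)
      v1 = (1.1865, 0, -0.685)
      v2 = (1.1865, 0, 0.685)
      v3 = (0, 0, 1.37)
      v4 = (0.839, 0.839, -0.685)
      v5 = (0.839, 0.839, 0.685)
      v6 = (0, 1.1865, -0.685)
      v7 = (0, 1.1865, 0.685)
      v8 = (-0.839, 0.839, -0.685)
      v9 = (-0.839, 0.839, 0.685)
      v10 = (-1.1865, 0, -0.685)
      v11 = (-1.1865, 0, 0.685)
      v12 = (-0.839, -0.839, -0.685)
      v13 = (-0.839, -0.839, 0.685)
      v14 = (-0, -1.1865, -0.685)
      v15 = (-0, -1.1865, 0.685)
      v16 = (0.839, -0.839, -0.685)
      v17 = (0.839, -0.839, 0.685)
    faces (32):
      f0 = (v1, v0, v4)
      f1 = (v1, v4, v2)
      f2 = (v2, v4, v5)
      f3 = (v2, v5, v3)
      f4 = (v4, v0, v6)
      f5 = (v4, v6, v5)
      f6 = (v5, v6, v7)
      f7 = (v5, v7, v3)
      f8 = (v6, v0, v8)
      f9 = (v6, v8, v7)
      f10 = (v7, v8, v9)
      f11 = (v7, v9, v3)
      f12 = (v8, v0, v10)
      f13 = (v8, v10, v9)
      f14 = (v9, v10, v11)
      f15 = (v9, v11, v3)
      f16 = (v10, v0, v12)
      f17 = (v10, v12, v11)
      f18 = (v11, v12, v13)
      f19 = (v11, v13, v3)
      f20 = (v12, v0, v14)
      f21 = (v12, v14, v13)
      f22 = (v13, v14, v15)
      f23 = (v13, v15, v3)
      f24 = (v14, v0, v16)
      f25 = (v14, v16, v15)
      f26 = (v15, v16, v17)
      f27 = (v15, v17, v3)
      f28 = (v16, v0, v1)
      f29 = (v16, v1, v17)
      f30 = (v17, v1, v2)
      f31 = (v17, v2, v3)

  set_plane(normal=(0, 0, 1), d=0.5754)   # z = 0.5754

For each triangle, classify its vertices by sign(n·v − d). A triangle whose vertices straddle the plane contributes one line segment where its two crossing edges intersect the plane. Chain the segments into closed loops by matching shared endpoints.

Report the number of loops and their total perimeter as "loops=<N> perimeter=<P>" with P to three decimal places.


loops=1 perimeter=7.265

Straddling triangles (16 of 32):
  (v1,v4,v2) [--+] → (1.1587, 0.06712, 0.5754)–(1.1865, 0, 0.5754)  len=0.0726
  (v2,v4,v5) [+-+] → (1.1587, 0.06712, 0.5754)–(0.839, 0.839, 0.5754)  len=0.8355
  (v4,v6,v5) [--+] → (0.77188, 0.8668, 0.5754)–(0.839, 0.839, 0.5754)  len=0.0726
  (v5,v6,v7) [+-+] → (0.77188, 0.8668, 0.5754)–(0, 1.1865, 0.5754)  len=0.8355
  (v6,v8,v7) [--+] → (-0.06712, 1.1587, 0.5754)–(0, 1.1865, 0.5754)  len=0.0726
  (v7,v8,v9) [+-+] → (-0.06712, 1.1587, 0.5754)–(-0.839, 0.839, 0.5754)  len=0.8355
  (v8,v10,v9) [--+] → (-0.8668, 0.77188, 0.5754)–(-0.839, 0.839, 0.5754)  len=0.0726
  (v9,v10,v11) [+-+] → (-0.8668, 0.77188, 0.5754)–(-1.1865, 0, 0.5754)  len=0.8355
  (v10,v12,v11) [--+] → (-1.1587, -0.06712, 0.5754)–(-1.1865, 0, 0.5754)  len=0.0726
  (v11,v12,v13) [+-+] → (-1.1587, -0.06712, 0.5754)–(-0.839, -0.839, 0.5754)  len=0.8355
  (v12,v14,v13) [--+] → (-0.77188, -0.8668, 0.5754)–(-0.839, -0.839, 0.5754)  len=0.0726
  (v13,v14,v15) [+-+] → (-0.77188, -0.8668, 0.5754)–(0, -1.1865, 0.5754)  len=0.8355
  (v14,v16,v15) [--+] → (0.06712, -1.1587, 0.5754)–(0, -1.1865, 0.5754)  len=0.0726
  (v15,v16,v17) [+-+] → (0.06712, -1.1587, 0.5754)–(0.839, -0.839, 0.5754)  len=0.8355
  (v16,v1,v17) [--+] → (0.8668, -0.77188, 0.5754)–(0.839, -0.839, 0.5754)  len=0.0726
  (v17,v1,v2) [+-+] → (0.8668, -0.77188, 0.5754)–(1.1865, 0, 0.5754)  len=0.8355

Chained into 1 loop(s):
  loop 1: 16 segments, perimeter = 7.2649
Total perimeter = 7.265


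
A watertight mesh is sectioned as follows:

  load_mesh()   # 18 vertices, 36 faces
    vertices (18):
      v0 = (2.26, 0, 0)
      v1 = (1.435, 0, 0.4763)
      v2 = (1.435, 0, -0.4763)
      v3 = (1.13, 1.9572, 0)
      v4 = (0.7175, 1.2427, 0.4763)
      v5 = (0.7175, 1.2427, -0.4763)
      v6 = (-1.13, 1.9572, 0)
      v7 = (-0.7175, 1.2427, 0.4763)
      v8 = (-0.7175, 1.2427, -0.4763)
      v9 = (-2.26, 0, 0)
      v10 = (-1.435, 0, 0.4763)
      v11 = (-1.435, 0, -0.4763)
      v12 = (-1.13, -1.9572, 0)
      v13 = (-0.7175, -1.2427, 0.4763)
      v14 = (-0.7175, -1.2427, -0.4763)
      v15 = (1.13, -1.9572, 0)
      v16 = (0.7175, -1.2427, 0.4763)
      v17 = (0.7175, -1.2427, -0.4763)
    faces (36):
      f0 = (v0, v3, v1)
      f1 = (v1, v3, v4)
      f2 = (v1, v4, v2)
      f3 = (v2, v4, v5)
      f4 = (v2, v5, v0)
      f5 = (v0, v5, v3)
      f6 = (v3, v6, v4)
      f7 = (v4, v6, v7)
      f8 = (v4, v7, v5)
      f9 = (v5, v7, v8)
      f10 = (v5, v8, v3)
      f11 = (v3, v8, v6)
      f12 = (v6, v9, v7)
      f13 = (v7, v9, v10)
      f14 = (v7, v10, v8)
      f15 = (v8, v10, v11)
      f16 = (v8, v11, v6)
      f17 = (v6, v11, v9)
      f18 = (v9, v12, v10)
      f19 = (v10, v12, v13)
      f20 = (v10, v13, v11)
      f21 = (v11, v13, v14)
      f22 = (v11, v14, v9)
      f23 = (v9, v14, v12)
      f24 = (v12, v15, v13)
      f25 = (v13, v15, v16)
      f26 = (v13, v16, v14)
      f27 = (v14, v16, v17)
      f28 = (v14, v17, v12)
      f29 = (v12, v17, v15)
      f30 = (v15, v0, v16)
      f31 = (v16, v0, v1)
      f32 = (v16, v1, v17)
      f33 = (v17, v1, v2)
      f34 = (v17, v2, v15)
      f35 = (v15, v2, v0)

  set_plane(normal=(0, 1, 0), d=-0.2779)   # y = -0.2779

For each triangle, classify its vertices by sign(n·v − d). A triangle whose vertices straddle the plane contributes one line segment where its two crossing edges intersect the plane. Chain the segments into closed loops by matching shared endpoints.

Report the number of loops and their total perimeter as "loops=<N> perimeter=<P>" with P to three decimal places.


Straddling triangles (12 of 36):
  (v9,v12,v10) [+-+] → (-2.09955, -0.2779, 0)–(-1.39169, -0.2779, 0.408671)  len=0.8174
  (v10,v12,v13) [+--] → (-1.39169, -0.2779, 0.408671)–(-1.27455, -0.2779, 0.4763)  len=0.1353
  (v10,v13,v11) [+-+] → (-1.27455, -0.2779, 0.4763)–(-1.27455, -0.2779, -0.263274)  len=0.7396
  (v11,v13,v14) [+--] → (-1.27455, -0.2779, -0.263274)–(-1.27455, -0.2779, -0.4763)  len=0.2130
  (v11,v14,v9) [+-+] → (-1.27455, -0.2779, -0.4763)–(-1.91506, -0.2779, -0.106513)  len=0.7396
  (v9,v14,v12) [+--] → (-1.91506, -0.2779, -0.106513)–(-2.09955, -0.2779, 0)  len=0.2130
  (v15,v0,v16) [-+-] → (2.09955, -0.2779, 0)–(1.91506, -0.2779, 0.106513)  len=0.2130
  (v16,v0,v1) [-++] → (1.91506, -0.2779, 0.106513)–(1.27455, -0.2779, 0.4763)  len=0.7396
  (v16,v1,v17) [-+-] → (1.27455, -0.2779, 0.4763)–(1.27455, -0.2779, 0.263274)  len=0.2130
  (v17,v1,v2) [-++] → (1.27455, -0.2779, 0.263274)–(1.27455, -0.2779, -0.4763)  len=0.7396
  (v17,v2,v15) [-+-] → (1.27455, -0.2779, -0.4763)–(1.39169, -0.2779, -0.408671)  len=0.1353
  (v15,v2,v0) [-++] → (1.39169, -0.2779, -0.408671)–(2.09955, -0.2779, 0)  len=0.8174

Chained into 2 loop(s):
  loop 1: 6 segments, perimeter = 2.8578
  loop 2: 6 segments, perimeter = 2.8578
Total perimeter = 5.716

loops=2 perimeter=5.716


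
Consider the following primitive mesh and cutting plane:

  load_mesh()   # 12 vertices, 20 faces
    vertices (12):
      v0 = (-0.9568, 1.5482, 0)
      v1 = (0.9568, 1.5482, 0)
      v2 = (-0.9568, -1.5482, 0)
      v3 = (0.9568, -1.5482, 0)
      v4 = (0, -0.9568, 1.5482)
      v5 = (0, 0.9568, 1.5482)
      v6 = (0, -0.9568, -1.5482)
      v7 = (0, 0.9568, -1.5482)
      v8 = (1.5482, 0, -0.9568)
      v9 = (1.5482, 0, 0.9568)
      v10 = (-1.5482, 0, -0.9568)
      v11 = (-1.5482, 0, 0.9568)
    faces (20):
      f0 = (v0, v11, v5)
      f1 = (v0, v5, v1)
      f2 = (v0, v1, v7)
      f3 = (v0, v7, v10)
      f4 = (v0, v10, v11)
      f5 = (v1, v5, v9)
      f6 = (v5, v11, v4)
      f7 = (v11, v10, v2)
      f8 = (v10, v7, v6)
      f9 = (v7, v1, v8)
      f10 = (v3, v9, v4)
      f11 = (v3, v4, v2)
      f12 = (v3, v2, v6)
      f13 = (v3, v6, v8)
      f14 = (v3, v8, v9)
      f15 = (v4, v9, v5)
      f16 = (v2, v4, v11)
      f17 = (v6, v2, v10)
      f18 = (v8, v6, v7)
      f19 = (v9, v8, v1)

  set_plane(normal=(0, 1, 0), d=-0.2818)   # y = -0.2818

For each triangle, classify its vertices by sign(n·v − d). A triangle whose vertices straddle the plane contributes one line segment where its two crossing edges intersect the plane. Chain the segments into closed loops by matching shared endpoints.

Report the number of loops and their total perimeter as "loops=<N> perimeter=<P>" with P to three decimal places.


Straddling triangles (10 of 20):
  (v5,v11,v4) [++-] → (-1.09222, -0.2818, 1.13098)–(0, -0.2818, 1.5482)  len=1.1692
  (v11,v10,v2) [++-] → (-1.44055, -0.2818, -0.782645)–(-1.44055, -0.2818, 0.782645)  len=1.5653
  (v10,v7,v6) [++-] → (0, -0.2818, -1.5482)–(-1.09222, -0.2818, -1.13098)  len=1.1692
  (v3,v9,v4) [-+-] → (1.44055, -0.2818, 0.782645)–(1.09222, -0.2818, 1.13098)  len=0.4926
  (v3,v6,v8) [--+] → (1.09222, -0.2818, -1.13098)–(1.44055, -0.2818, -0.782645)  len=0.4926
  (v3,v8,v9) [-++] → (1.44055, -0.2818, -0.782645)–(1.44055, -0.2818, 0.782645)  len=1.5653
  (v4,v9,v5) [-++] → (1.09222, -0.2818, 1.13098)–(0, -0.2818, 1.5482)  len=1.1692
  (v2,v4,v11) [--+] → (-1.09222, -0.2818, 1.13098)–(-1.44055, -0.2818, 0.782645)  len=0.4926
  (v6,v2,v10) [--+] → (-1.44055, -0.2818, -0.782645)–(-1.09222, -0.2818, -1.13098)  len=0.4926
  (v8,v6,v7) [+-+] → (1.09222, -0.2818, -1.13098)–(0, -0.2818, -1.5482)  len=1.1692

Chained into 1 loop(s):
  loop 1: 10 segments, perimeter = 9.7778
Total perimeter = 9.778

loops=1 perimeter=9.778


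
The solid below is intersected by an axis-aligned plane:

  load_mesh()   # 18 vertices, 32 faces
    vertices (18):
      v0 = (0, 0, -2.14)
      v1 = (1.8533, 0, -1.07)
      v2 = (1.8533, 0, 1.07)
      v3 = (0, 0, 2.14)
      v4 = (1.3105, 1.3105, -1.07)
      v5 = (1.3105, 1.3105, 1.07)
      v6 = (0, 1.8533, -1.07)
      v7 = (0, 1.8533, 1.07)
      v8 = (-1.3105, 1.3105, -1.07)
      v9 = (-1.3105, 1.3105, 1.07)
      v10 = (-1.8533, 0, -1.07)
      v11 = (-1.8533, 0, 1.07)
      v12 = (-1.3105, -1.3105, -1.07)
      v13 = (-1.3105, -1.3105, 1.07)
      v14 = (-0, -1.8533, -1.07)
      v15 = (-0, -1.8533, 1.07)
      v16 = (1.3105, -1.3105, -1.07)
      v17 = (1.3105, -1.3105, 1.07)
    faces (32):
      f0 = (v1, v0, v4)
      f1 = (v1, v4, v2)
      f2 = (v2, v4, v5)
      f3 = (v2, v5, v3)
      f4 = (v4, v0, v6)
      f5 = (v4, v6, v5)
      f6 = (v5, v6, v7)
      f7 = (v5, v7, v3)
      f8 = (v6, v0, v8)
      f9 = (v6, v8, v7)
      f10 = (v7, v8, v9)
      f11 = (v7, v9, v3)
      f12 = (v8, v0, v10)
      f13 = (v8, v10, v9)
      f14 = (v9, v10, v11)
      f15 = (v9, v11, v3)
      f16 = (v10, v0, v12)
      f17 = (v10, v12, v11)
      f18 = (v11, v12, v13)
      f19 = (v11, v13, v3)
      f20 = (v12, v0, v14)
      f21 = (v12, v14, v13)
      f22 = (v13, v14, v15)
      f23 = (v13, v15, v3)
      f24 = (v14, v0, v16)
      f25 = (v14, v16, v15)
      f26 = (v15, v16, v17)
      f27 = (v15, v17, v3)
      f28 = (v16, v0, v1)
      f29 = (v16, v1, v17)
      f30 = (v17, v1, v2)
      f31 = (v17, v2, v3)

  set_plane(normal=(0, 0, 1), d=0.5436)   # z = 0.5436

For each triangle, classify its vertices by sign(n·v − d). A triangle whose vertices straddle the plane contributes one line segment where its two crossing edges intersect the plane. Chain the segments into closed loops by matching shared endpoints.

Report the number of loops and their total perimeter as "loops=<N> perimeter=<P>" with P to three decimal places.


loops=1 perimeter=11.348

Straddling triangles (16 of 32):
  (v1,v4,v2) [--+] → (1.71978, 0.322359, 0.5436)–(1.8533, 0, 0.5436)  len=0.3489
  (v2,v4,v5) [+-+] → (1.71978, 0.322359, 0.5436)–(1.3105, 1.3105, 0.5436)  len=1.0695
  (v4,v6,v5) [--+] → (0.988141, 1.44402, 0.5436)–(1.3105, 1.3105, 0.5436)  len=0.3489
  (v5,v6,v7) [+-+] → (0.988141, 1.44402, 0.5436)–(0, 1.8533, 0.5436)  len=1.0695
  (v6,v8,v7) [--+] → (-0.322359, 1.71978, 0.5436)–(0, 1.8533, 0.5436)  len=0.3489
  (v7,v8,v9) [+-+] → (-0.322359, 1.71978, 0.5436)–(-1.3105, 1.3105, 0.5436)  len=1.0695
  (v8,v10,v9) [--+] → (-1.44402, 0.988141, 0.5436)–(-1.3105, 1.3105, 0.5436)  len=0.3489
  (v9,v10,v11) [+-+] → (-1.44402, 0.988141, 0.5436)–(-1.8533, 0, 0.5436)  len=1.0695
  (v10,v12,v11) [--+] → (-1.71978, -0.322359, 0.5436)–(-1.8533, 0, 0.5436)  len=0.3489
  (v11,v12,v13) [+-+] → (-1.71978, -0.322359, 0.5436)–(-1.3105, -1.3105, 0.5436)  len=1.0695
  (v12,v14,v13) [--+] → (-0.988141, -1.44402, 0.5436)–(-1.3105, -1.3105, 0.5436)  len=0.3489
  (v13,v14,v15) [+-+] → (-0.988141, -1.44402, 0.5436)–(0, -1.8533, 0.5436)  len=1.0695
  (v14,v16,v15) [--+] → (0.322359, -1.71978, 0.5436)–(0, -1.8533, 0.5436)  len=0.3489
  (v15,v16,v17) [+-+] → (0.322359, -1.71978, 0.5436)–(1.3105, -1.3105, 0.5436)  len=1.0695
  (v16,v1,v17) [--+] → (1.44402, -0.988141, 0.5436)–(1.3105, -1.3105, 0.5436)  len=0.3489
  (v17,v1,v2) [+-+] → (1.44402, -0.988141, 0.5436)–(1.8533, 0, 0.5436)  len=1.0695

Chained into 1 loop(s):
  loop 1: 16 segments, perimeter = 11.3477
Total perimeter = 11.348


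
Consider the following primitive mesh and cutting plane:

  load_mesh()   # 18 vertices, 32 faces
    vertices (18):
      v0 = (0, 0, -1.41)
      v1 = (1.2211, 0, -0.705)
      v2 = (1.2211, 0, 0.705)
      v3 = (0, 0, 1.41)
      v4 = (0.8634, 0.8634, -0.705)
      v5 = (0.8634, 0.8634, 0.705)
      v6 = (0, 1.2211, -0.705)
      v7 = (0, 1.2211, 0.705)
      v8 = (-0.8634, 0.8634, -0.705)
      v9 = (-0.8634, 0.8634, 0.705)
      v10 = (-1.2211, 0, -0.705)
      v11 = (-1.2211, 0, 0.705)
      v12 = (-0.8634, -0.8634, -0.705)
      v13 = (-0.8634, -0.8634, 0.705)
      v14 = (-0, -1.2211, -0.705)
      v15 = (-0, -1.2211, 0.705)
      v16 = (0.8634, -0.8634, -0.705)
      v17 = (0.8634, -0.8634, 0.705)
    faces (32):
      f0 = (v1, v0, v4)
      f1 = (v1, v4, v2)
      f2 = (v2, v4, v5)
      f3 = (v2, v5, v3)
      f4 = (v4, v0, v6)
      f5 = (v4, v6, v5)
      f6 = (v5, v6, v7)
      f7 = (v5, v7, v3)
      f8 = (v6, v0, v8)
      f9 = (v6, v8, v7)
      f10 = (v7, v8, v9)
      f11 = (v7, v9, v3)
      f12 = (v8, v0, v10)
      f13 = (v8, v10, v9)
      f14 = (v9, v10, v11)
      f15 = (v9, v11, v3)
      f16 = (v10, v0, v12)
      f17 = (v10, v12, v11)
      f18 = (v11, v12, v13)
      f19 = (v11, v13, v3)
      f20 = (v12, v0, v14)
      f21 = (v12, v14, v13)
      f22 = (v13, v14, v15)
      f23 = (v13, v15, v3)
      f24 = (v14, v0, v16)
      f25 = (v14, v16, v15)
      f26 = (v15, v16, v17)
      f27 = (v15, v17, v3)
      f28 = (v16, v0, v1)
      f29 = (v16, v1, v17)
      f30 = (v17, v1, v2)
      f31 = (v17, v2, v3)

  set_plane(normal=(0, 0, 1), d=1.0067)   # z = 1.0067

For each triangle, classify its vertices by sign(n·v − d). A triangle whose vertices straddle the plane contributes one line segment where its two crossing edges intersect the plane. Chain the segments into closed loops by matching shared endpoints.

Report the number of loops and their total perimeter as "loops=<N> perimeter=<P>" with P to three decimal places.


Straddling triangles (8 of 32):
  (v2,v5,v3) [--+] → (0.493914, 0.493914, 1.0067)–(0.698538, 0, 1.0067)  len=0.5346
  (v5,v7,v3) [--+] → (0, 0.698538, 1.0067)–(0.493914, 0.493914, 1.0067)  len=0.5346
  (v7,v9,v3) [--+] → (-0.493914, 0.493914, 1.0067)–(0, 0.698538, 1.0067)  len=0.5346
  (v9,v11,v3) [--+] → (-0.698538, 0, 1.0067)–(-0.493914, 0.493914, 1.0067)  len=0.5346
  (v11,v13,v3) [--+] → (-0.493914, -0.493914, 1.0067)–(-0.698538, 0, 1.0067)  len=0.5346
  (v13,v15,v3) [--+] → (0, -0.698538, 1.0067)–(-0.493914, -0.493914, 1.0067)  len=0.5346
  (v15,v17,v3) [--+] → (0.493914, -0.493914, 1.0067)–(0, -0.698538, 1.0067)  len=0.5346
  (v17,v2,v3) [--+] → (0.698538, 0, 1.0067)–(0.493914, -0.493914, 1.0067)  len=0.5346

Chained into 1 loop(s):
  loop 1: 8 segments, perimeter = 4.2770
Total perimeter = 4.277

loops=1 perimeter=4.277


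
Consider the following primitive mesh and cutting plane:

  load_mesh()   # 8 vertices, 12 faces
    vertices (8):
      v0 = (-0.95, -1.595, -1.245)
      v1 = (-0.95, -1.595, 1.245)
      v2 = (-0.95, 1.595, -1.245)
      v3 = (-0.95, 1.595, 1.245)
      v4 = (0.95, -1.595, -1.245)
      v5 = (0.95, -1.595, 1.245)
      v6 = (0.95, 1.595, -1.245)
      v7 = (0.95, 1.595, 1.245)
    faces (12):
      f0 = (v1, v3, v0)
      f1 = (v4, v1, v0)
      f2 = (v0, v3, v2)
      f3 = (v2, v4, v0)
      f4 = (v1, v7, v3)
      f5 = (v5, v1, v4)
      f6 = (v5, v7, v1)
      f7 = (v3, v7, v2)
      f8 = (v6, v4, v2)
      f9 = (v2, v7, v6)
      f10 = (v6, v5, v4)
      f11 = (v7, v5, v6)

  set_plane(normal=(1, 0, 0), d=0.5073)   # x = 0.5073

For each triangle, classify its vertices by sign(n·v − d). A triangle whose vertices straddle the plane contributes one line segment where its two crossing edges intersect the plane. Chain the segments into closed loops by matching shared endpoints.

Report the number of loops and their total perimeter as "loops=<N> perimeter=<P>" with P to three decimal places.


Straddling triangles (8 of 12):
  (v4,v1,v0) [+--] → (0.5073, -1.595, -0.66483)–(0.5073, -1.595, -1.245)  len=0.5802
  (v2,v4,v0) [-+-] → (0.5073, -0.85173, -1.245)–(0.5073, -1.595, -1.245)  len=0.7433
  (v1,v7,v3) [-+-] → (0.5073, 0.85173, 1.245)–(0.5073, 1.595, 1.245)  len=0.7433
  (v5,v1,v4) [+-+] → (0.5073, -1.595, 1.245)–(0.5073, -1.595, -0.66483)  len=1.9098
  (v5,v7,v1) [++-] → (0.5073, 0.85173, 1.245)–(0.5073, -1.595, 1.245)  len=2.4467
  (v3,v7,v2) [-+-] → (0.5073, 1.595, 1.245)–(0.5073, 1.595, 0.66483)  len=0.5802
  (v6,v4,v2) [++-] → (0.5073, -0.85173, -1.245)–(0.5073, 1.595, -1.245)  len=2.4467
  (v2,v7,v6) [-++] → (0.5073, 1.595, 0.66483)–(0.5073, 1.595, -1.245)  len=1.9098

Chained into 1 loop(s):
  loop 1: 8 segments, perimeter = 11.3600
Total perimeter = 11.360

loops=1 perimeter=11.360


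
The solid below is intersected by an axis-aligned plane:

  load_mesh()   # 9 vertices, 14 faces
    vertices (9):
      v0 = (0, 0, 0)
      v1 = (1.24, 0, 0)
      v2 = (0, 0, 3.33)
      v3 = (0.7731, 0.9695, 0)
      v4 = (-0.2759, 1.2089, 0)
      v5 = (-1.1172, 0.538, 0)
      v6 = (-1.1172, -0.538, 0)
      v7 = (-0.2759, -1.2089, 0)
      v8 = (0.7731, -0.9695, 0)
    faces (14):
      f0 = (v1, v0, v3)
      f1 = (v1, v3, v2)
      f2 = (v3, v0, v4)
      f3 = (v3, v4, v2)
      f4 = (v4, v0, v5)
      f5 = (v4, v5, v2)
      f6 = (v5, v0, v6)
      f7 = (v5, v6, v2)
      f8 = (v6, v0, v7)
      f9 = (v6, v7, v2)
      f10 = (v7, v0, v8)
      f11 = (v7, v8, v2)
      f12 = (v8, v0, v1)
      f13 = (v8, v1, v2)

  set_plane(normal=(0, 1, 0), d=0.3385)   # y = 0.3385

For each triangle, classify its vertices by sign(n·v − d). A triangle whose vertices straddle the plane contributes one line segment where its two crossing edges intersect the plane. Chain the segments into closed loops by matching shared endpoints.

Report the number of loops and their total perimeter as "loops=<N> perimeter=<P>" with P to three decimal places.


loops=1 perimeter=7.546

Straddling triangles (8 of 14):
  (v1,v0,v3) [--+] → (0.269927, 0.3385, 0)–(1.07698, 0.3385, 0)  len=0.8071
  (v1,v3,v2) [-+-] → (1.07698, 0.3385, 0)–(0.269927, 0.3385, 2.16733)  len=2.3127
  (v3,v0,v4) [+-+] → (0.269927, 0.3385, 0)–(-0.0772538, 0.3385, 0)  len=0.3472
  (v3,v4,v2) [++-] → (-0.0772538, 0.3385, 2.39758)–(0.269927, 0.3385, 2.16733)  len=0.4166
  (v4,v0,v5) [+-+] → (-0.0772538, 0.3385, 0)–(-0.702922, 0.3385, 0)  len=0.6257
  (v4,v5,v2) [++-] → (-0.702922, 0.3385, 1.23482)–(-0.0772538, 0.3385, 2.39758)  len=1.3204
  (v5,v0,v6) [+--] → (-0.702922, 0.3385, 0)–(-1.1172, 0.3385, 0)  len=0.4143
  (v5,v6,v2) [+--] → (-1.1172, 0.3385, 0)–(-0.702922, 0.3385, 1.23482)  len=1.3025

Chained into 1 loop(s):
  loop 1: 8 segments, perimeter = 7.5464
Total perimeter = 7.546


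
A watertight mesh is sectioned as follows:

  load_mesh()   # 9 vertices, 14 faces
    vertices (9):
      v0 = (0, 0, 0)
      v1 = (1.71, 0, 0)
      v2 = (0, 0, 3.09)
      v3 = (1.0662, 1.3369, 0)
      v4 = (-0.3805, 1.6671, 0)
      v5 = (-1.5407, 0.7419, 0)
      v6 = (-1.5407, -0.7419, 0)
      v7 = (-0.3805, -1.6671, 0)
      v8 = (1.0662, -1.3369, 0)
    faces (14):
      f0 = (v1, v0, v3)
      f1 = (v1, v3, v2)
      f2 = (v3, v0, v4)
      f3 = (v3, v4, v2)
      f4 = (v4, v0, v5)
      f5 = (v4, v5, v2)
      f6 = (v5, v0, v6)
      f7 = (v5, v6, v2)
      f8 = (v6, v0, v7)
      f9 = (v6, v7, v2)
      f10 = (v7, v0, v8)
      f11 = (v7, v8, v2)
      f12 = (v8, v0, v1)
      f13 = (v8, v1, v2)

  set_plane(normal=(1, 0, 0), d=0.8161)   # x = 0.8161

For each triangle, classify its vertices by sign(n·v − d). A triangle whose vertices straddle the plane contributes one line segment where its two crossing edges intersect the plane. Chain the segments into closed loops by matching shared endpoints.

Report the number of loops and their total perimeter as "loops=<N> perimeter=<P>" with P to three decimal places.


Straddling triangles (8 of 14):
  (v1,v0,v3) [+-+] → (0.8161, 0, 0)–(0.8161, 1.0233, 0)  len=1.0233
  (v1,v3,v2) [++-] → (0.8161, 1.0233, 0.724826)–(0.8161, 0, 1.61529)  len=1.3565
  (v3,v0,v4) [+--] → (0.8161, 1.0233, 0)–(0.8161, 1.39398, 0)  len=0.3707
  (v3,v4,v2) [+--] → (0.8161, 1.39398, 0)–(0.8161, 1.0233, 0.724826)  len=0.8141
  (v7,v0,v8) [--+] → (0.8161, -1.0233, 0)–(0.8161, -1.39398, 0)  len=0.3707
  (v7,v8,v2) [-+-] → (0.8161, -1.39398, 0)–(0.8161, -1.0233, 0.724826)  len=0.8141
  (v8,v0,v1) [+-+] → (0.8161, -1.0233, 0)–(0.8161, 0, 0)  len=1.0233
  (v8,v1,v2) [++-] → (0.8161, 0, 1.61529)–(0.8161, -1.0233, 0.724826)  len=1.3565

Chained into 1 loop(s):
  loop 1: 8 segments, perimeter = 7.1292
Total perimeter = 7.129

loops=1 perimeter=7.129


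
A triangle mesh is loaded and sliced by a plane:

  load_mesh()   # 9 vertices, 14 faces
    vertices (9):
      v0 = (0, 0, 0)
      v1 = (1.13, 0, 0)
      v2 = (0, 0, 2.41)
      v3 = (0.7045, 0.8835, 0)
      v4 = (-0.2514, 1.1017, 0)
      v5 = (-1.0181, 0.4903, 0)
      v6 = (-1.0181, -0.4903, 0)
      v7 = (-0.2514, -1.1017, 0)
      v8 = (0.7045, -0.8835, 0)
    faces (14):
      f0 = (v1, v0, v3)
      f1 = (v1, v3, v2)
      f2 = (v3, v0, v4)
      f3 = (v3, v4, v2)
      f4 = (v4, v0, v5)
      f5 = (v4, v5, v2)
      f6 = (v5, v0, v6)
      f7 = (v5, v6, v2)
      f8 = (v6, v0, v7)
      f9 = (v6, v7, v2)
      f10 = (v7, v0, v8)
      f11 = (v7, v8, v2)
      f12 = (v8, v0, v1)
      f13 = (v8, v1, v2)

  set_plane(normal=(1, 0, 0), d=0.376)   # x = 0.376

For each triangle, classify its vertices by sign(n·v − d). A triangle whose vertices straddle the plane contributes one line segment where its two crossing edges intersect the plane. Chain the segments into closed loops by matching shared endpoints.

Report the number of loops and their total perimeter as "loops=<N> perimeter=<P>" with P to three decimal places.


Straddling triangles (8 of 14):
  (v1,v0,v3) [+-+] → (0.376, 0, 0)–(0.376, 0.471534, 0)  len=0.4715
  (v1,v3,v2) [++-] → (0.376, 0.471534, 1.12375)–(0.376, 0, 1.60809)  len=0.6760
  (v3,v0,v4) [+--] → (0.376, 0.471534, 0)–(0.376, 0.958486, 0)  len=0.4870
  (v3,v4,v2) [+--] → (0.376, 0.958486, 0)–(0.376, 0.471534, 1.12375)  len=1.2247
  (v7,v0,v8) [--+] → (0.376, -0.471534, 0)–(0.376, -0.958486, 0)  len=0.4870
  (v7,v8,v2) [-+-] → (0.376, -0.958486, 0)–(0.376, -0.471534, 1.12375)  len=1.2247
  (v8,v0,v1) [+-+] → (0.376, -0.471534, 0)–(0.376, 0, 0)  len=0.4715
  (v8,v1,v2) [++-] → (0.376, 0, 1.60809)–(0.376, -0.471534, 1.12375)  len=0.6760

Chained into 1 loop(s):
  loop 1: 8 segments, perimeter = 5.7183
Total perimeter = 5.718

loops=1 perimeter=5.718


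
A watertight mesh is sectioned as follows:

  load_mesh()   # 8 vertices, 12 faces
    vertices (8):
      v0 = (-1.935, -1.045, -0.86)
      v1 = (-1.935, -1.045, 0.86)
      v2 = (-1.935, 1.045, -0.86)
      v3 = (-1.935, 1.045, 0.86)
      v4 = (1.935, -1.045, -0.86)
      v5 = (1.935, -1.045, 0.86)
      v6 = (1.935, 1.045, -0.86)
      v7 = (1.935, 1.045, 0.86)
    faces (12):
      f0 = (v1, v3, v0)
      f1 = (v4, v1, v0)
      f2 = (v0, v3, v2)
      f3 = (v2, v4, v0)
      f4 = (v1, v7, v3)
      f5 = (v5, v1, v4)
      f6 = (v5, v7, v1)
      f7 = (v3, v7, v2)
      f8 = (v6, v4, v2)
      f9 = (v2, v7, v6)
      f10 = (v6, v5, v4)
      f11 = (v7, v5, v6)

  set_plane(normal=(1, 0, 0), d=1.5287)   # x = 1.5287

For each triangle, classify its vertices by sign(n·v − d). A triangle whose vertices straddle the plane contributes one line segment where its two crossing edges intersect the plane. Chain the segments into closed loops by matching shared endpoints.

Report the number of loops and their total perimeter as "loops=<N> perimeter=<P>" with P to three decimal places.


loops=1 perimeter=7.620

Straddling triangles (8 of 12):
  (v4,v1,v0) [+--] → (1.5287, -1.045, -0.679422)–(1.5287, -1.045, -0.86)  len=0.1806
  (v2,v4,v0) [-+-] → (1.5287, -0.825577, -0.86)–(1.5287, -1.045, -0.86)  len=0.2194
  (v1,v7,v3) [-+-] → (1.5287, 0.825577, 0.86)–(1.5287, 1.045, 0.86)  len=0.2194
  (v5,v1,v4) [+-+] → (1.5287, -1.045, 0.86)–(1.5287, -1.045, -0.679422)  len=1.5394
  (v5,v7,v1) [++-] → (1.5287, 0.825577, 0.86)–(1.5287, -1.045, 0.86)  len=1.8706
  (v3,v7,v2) [-+-] → (1.5287, 1.045, 0.86)–(1.5287, 1.045, 0.679422)  len=0.1806
  (v6,v4,v2) [++-] → (1.5287, -0.825577, -0.86)–(1.5287, 1.045, -0.86)  len=1.8706
  (v2,v7,v6) [-++] → (1.5287, 1.045, 0.679422)–(1.5287, 1.045, -0.86)  len=1.5394

Chained into 1 loop(s):
  loop 1: 8 segments, perimeter = 7.6200
Total perimeter = 7.620


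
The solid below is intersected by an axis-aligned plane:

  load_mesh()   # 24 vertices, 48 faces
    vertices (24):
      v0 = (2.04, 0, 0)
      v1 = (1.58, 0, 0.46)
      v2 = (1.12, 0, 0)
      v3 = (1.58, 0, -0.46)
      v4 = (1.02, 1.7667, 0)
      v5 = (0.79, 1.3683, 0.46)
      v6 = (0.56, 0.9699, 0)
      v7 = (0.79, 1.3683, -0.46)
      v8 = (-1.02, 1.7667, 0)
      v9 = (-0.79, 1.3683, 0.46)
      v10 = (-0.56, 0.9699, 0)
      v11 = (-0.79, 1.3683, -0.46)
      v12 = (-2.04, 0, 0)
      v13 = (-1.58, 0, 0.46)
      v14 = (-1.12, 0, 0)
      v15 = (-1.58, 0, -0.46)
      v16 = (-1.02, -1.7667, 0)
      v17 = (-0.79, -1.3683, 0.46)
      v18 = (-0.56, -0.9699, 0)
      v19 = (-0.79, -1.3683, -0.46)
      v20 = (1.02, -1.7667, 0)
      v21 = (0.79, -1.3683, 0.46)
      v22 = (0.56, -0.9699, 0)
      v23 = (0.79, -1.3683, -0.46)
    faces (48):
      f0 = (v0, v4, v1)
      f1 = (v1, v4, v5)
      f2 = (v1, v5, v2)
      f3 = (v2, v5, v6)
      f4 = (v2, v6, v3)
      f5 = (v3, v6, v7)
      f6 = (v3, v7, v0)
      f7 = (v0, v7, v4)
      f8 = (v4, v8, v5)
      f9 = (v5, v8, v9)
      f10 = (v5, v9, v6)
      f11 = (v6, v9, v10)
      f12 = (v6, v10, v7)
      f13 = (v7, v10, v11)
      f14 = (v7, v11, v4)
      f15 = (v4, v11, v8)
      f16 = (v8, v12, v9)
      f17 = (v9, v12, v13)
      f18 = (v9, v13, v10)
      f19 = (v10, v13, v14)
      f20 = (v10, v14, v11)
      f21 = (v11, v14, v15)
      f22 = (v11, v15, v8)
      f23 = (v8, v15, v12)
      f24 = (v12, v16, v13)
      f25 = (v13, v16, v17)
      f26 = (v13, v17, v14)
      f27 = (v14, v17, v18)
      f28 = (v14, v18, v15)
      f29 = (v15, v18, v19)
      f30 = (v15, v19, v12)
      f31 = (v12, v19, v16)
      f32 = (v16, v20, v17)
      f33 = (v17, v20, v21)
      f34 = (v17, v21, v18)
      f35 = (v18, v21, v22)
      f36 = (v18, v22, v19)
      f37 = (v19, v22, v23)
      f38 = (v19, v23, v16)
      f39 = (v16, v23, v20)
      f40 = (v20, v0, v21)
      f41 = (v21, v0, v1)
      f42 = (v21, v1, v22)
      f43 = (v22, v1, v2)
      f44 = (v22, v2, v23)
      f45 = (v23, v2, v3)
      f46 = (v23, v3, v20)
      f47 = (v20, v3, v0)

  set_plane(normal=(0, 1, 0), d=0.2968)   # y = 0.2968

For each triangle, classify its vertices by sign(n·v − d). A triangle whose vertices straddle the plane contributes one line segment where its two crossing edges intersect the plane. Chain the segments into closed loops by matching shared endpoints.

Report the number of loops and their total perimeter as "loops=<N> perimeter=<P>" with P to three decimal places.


loops=2 perimeter=5.204

Straddling triangles (16 of 48):
  (v0,v4,v1) [-+-] → (1.86864, 0.2968, 0)–(1.48592, 0.2968, 0.382721)  len=0.5412
  (v1,v4,v5) [-++] → (1.48592, 0.2968, 0.382721)–(1.40864, 0.2968, 0.46)  len=0.1093
  (v1,v5,v2) [-+-] → (1.40864, 0.2968, 0.46)–(1.04842, 0.2968, 0.0997793)  len=0.5094
  (v2,v5,v6) [-++] → (1.04842, 0.2968, 0.0997793)–(0.948634, 0.2968, 0)  len=0.1411
  (v2,v6,v3) [-+-] → (0.948634, 0.2968, 0)–(1.26787, 0.2968, -0.319235)  len=0.4515
  (v3,v6,v7) [-++] → (1.26787, 0.2968, -0.319235)–(1.40864, 0.2968, -0.46)  len=0.1991
  (v3,v7,v0) [-+-] → (1.40864, 0.2968, -0.46)–(1.76886, 0.2968, -0.0997793)  len=0.5094
  (v0,v7,v4) [-++] → (1.76886, 0.2968, -0.0997793)–(1.86864, 0.2968, 0)  len=0.1411
  (v8,v12,v9) [+-+] → (-1.86864, 0.2968, 0)–(-1.76886, 0.2968, 0.0997793)  len=0.1411
  (v9,v12,v13) [+--] → (-1.76886, 0.2968, 0.0997793)–(-1.40864, 0.2968, 0.46)  len=0.5094
  (v9,v13,v10) [+-+] → (-1.40864, 0.2968, 0.46)–(-1.26787, 0.2968, 0.319235)  len=0.1991
  (v10,v13,v14) [+--] → (-1.26787, 0.2968, 0.319235)–(-0.948634, 0.2968, 0)  len=0.4515
  (v10,v14,v11) [+-+] → (-0.948634, 0.2968, 0)–(-1.04842, 0.2968, -0.0997793)  len=0.1411
  (v11,v14,v15) [+--] → (-1.04842, 0.2968, -0.0997793)–(-1.40864, 0.2968, -0.46)  len=0.5094
  (v11,v15,v8) [+-+] → (-1.40864, 0.2968, -0.46)–(-1.48592, 0.2968, -0.382721)  len=0.1093
  (v8,v15,v12) [+--] → (-1.48592, 0.2968, -0.382721)–(-1.86864, 0.2968, 0)  len=0.5412

Chained into 2 loop(s):
  loop 1: 8 segments, perimeter = 2.6022
  loop 2: 8 segments, perimeter = 2.6022
Total perimeter = 5.204
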